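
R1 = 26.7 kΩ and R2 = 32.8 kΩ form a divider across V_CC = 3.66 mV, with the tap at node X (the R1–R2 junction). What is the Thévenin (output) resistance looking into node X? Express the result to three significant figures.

R_th ≈ 14.7 kΩ

With V_CC suppressed (replaced by a short), R_th = R1 ‖ R2 = (26.70 × 32.8)/(26.70 + 32.8) = 14.72 kΩ.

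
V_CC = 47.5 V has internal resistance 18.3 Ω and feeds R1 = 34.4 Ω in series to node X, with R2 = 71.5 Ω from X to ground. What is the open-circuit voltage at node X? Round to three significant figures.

V_th ≈ 27.3 V

R1' = 18.3 + 34.4 = 52.70 Ω (source resistance + R1).
Open-circuit (no load on X): V_th = V_CC · R2/(R1' + R2) = 47.5 × 71.5/(52.70 + 71.5) = 27.35 V.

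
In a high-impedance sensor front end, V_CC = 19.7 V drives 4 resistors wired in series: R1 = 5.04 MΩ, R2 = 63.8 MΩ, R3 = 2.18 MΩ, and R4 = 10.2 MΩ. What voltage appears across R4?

ΣR = 5.04 + 63.8 + 2.18 + 10.2 = 81.22 MΩ.
V = V_CC · R/ΣR = 19.7 × 0.1256 = 2.474 V.

V ≈ 2.47 V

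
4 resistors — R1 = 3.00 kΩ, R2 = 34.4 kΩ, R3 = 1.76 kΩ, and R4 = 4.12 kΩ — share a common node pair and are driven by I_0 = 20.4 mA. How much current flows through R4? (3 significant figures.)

I ≈ 4.22 mA

ΣG = 1/3.00 + 1/34.4 + 1/1.76 + 1/4.12 = 1.173.
R4 takes the fraction G_k/ΣG = 0.2427/1.173 = 0.2069, so I = 20.4 × 0.2069 = 4.220 mA.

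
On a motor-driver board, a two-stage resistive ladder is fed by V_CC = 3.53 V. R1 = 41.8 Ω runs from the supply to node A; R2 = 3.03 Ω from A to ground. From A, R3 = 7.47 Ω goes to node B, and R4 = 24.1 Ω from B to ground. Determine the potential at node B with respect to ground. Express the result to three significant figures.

V_B ≈ 0.167 V

The second stage (R3 + R4 = 31.57 Ω) loads node A in parallel with R2.
Effective lower resistance at A: R2 ‖ 31.57 = 2.765 Ω.
First divider: V_A = V_CC · 2.765/(41.8 + 2.765) = 0.2190 V.
Then the unloaded second divider: V_B = V_A × R4/(R3+R4) = 0.2190 × 0.7634 = 0.1672 V.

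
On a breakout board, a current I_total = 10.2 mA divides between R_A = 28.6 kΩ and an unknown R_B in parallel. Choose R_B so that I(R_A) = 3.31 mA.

R_B ≈ 13.7 kΩ

The fraction through R_A equals R_B/(R_A+R_B).
With f = 0.3245, R_B = R_A · f/(1−f) = 28.6 × 0.4804 = 13.74 kΩ.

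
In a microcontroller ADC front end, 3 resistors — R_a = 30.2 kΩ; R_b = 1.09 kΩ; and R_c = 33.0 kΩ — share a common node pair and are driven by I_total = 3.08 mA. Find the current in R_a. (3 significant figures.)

I ≈ 0.104 mA

Conductances: ΣG = 1/30.2 + 1/1.09 + 1/33.0 = 0.9808 (1/kΩ).
R_a takes the fraction G_k/ΣG = 0.03311/0.9808 = 0.03376, so I = 3.08 × 0.03376 = 0.1040 mA.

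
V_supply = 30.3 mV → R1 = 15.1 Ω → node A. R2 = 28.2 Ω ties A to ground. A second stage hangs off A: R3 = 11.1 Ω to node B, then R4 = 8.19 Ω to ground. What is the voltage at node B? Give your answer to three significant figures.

The second stage (R3 + R4 = 19.29 Ω) loads node A in parallel with R2.
Effective lower resistance at A: R2 ‖ 19.29 = 11.45 Ω.
First divider: V_A = V_supply · 11.45/(15.1 + 11.45) = 13.07 mV.
V_B = V_A × 0.4246 = 5.549 mV.

V_B ≈ 5.55 mV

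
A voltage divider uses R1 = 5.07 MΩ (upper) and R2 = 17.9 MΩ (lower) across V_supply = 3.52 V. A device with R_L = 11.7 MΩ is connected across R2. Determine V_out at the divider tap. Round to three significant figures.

First combine the lower leg with the load: R2 ‖ R_L = 7.075 MΩ.
Then V_out = V_supply · R2'/(R1 + R2') = 3.52 × 7.075/12.15 = 2.051 V.
(Unloaded it would be 2.74 V; the load pulls it down.)

V_out ≈ 2.05 V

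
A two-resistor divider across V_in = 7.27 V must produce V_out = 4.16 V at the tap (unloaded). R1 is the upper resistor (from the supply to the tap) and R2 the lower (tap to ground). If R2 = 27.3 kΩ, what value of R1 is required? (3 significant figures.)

Required fraction k = V_out/V_in = 0.5722.
R1 = R2·(1/k − 1) = 27.3 × 0.7476 = 20.41 kΩ.

R1 ≈ 20.4 kΩ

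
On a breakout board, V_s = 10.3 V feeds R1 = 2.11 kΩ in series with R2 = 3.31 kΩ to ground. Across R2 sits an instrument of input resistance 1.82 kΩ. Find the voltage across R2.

First combine the lower leg with the load: R2 ‖ R_L = 1.174 kΩ.
Then V_out = V_s · R2'/(R1 + R2') = 10.3 × 1.174/3.284 = 3.683 V.

V_out ≈ 3.68 V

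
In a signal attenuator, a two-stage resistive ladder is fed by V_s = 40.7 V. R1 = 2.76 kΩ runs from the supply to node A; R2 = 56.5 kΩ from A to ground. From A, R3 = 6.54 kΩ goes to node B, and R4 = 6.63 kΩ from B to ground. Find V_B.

Node A sees R2 in parallel with the series input of stage 2, R3 + R4 = 13.17 kΩ.
R2 ‖ (R3+R4) = 10.68 kΩ.
V_A = 40.7 × 10.68/(2.76 + 10.68) = 32.34 V.
Stage 2 is unloaded, so V_B = V_A · R4/(R3+R4) = 32.34 × 6.63/13.17 = 16.28 V.

V_B ≈ 16.3 V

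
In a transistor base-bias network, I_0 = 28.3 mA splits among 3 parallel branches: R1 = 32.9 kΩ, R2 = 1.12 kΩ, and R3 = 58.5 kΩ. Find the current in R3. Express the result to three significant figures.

I ≈ 0.514 mA

Conductances: ΣG = 1/32.9 + 1/1.12 + 1/58.5 = 0.9403 (1/kΩ).
R3 takes the fraction G_k/ΣG = 0.01709/0.9403 = 0.01818, so I = 28.3 × 0.01818 = 0.5144 mA.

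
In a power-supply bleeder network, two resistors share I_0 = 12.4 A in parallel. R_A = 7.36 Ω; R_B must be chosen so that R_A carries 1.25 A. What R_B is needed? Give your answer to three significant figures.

R_B ≈ 0.825 Ω

The fraction through R_A equals R_B/(R_A+R_B).
1.25/12.4 = R_B/(R_A + R_B) → R_B = R_A · (0.1008)/(1 − 0.1008) = 7.36 × 0.1121 = 0.8251 Ω.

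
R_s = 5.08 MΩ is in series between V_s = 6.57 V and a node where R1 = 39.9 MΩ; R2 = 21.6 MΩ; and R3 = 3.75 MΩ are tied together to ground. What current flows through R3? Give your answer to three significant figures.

I ≈ 0.645 µA

Combine the parallel branches: R_p = (1/39.9 + 1/21.6 + 1/3.75)⁻¹ = 2.958 MΩ.
V_A = 6.57 × 2.958/8.038 = 2.418 V.
I(R3) = V_A / R3 = 2.418/3.75 = 0.6448 µA.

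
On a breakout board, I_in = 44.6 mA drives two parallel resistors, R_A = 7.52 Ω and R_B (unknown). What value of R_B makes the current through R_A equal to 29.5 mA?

R_B ≈ 14.7 Ω

The fraction through R_A equals R_B/(R_A+R_B).
29.5/44.6 = R_B/(R_A + R_B) → R_B = R_A · (0.6614)/(1 − 0.6614) = 7.52 × 1.954 = 14.69 Ω.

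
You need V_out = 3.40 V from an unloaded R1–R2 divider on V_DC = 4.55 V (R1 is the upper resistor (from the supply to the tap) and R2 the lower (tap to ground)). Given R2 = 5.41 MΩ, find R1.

V_out/V_DC = R2/(R1+R2) = 0.7473.
R1 = R2·(1/k − 1) = 5.41 × 0.3382 = 1.830 MΩ.

R1 ≈ 1.83 MΩ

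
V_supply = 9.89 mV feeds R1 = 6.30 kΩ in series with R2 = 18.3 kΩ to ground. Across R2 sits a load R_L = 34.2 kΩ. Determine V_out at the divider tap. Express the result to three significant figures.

V_out ≈ 6.47 mV

R2 ‖ R_L = (18.3 × 34.2)/(18.3 + 34.2) = 11.92 kΩ.
Now apply the divider: V_out = 9.89 × 0.6542 = 6.471 mV.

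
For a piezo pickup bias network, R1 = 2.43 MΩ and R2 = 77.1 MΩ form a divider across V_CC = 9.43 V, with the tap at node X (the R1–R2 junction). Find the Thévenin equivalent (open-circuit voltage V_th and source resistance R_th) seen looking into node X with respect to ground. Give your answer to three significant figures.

V_th is the unloaded tap voltage: V_CC · R2/(R1+R2) = 9.43 × 0.9694 = 9.142 V.
With V_CC suppressed (replaced by a short), R_th = R1 ‖ R2 = (2.430 × 77.1)/(2.430 + 77.1) = 2.356 MΩ.

V_th ≈ 9.14 V, R_th ≈ 2.36 MΩ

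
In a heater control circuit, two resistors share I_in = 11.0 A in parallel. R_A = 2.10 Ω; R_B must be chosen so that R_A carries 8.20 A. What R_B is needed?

R_B ≈ 6.15 Ω

Two-branch current divider: I_A = I_in · R_B/(R_A + R_B).
With f = 0.7455, R_B = R_A · f/(1−f) = 2.10 × 2.929 = 6.150 Ω.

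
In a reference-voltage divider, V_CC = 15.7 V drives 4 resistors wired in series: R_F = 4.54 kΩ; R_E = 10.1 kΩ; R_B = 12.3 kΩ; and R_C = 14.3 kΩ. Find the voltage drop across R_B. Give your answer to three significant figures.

V ≈ 4.68 V

Series total: ΣR = 4.54 + 10.1 + 12.3 + 14.3 = 41.24 kΩ.
By the voltage-divider rule, V = 15.7 × 12.30/41.24 = 4.683 V.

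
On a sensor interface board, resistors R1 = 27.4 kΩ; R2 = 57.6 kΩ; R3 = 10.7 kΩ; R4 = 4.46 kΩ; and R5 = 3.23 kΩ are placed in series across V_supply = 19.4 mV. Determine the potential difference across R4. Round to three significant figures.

Total series resistance ΣR = 27.4 + 57.6 + 10.7 + 4.46 + 3.23 = 103.4 kΩ.
By the voltage-divider rule, V = 19.4 × 4.460/103.4 = 0.8369 mV.

V ≈ 0.837 mV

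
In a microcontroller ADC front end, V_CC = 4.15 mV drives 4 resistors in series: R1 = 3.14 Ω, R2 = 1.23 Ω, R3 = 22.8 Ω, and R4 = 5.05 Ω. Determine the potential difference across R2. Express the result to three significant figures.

Total series resistance ΣR = 3.14 + 1.23 + 22.8 + 5.05 = 32.22 Ω.
V = V_CC · R/ΣR = 4.15 × 0.03818 = 0.1584 mV.

V ≈ 0.158 mV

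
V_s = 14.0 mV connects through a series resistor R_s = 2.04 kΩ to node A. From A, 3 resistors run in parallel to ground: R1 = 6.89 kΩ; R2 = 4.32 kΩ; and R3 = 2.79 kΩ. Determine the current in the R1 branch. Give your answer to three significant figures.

Equivalent of the parallel group: R_p = 1.360 kΩ.
V_A = 14.0 × 1.360/3.400 = 5.601 mV.
Branch current I = V_A/R1 = 5.601/6.89 = 0.8129 µA.
(Equivalently: I_total = 4.117 µA, then current-divider fraction G_k/ΣG = 0.1975.)

I ≈ 0.813 µA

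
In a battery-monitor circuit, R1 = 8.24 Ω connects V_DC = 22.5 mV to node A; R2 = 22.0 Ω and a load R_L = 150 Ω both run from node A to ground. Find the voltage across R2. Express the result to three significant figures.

First combine the lower leg with the load: R2 ‖ R_L = 19.19 Ω.
Now apply the divider: V_out = 22.5 × 0.6996 = 15.74 mV.

V_out ≈ 15.7 mV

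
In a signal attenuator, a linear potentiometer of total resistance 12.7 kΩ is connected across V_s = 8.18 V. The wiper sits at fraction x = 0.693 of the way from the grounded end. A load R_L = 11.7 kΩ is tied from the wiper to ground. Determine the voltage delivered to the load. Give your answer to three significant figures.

V_out ≈ 4.61 V

Lower segment x·R_p = 8.801 kΩ; upper segment (1−x)·R_p = 3.899 kΩ.
(x·R_p) ‖ R_L = 5.023 kΩ.
Loaded-divider output: V_out = 8.18 × 0.5630 = 4.605 V.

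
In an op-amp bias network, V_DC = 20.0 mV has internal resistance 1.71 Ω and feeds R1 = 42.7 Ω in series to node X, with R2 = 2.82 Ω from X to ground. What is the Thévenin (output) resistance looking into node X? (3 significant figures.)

R_th ≈ 2.65 Ω

R1' = 1.71 + 42.7 = 44.41 Ω (source resistance + R1).
With V_DC suppressed (replaced by a short), R_th = R1' ‖ R2 = (44.41 × 2.82)/(44.41 + 2.82) = 2.652 Ω.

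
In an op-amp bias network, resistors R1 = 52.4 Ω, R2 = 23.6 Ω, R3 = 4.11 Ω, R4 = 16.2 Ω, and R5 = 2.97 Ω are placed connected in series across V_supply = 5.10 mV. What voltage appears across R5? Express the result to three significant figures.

ΣR = 52.4 + 23.6 + 4.11 + 16.2 + 2.97 = 99.28 Ω.
V = V_supply · R/ΣR = 5.10 × 0.02992 = 0.1526 mV.

V ≈ 0.153 mV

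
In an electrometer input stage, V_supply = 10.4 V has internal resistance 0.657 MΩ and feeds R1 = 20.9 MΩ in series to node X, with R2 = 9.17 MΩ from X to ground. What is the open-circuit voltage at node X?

R1' = 0.657 + 20.9 = 21.56 MΩ (source resistance + R1).
V_th is the unloaded tap voltage: V_supply · R2/(R1'+R2) = 10.4 × 0.2984 = 3.104 V.

V_th ≈ 3.10 V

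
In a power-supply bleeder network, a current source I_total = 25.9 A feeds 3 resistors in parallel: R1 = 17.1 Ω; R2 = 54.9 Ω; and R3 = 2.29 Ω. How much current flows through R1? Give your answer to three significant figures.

Total conductance ΣG = 1/17.1 + 1/54.9 + 1/2.29 = 0.5134 (units of 1/Ω).
By the current-divider rule, I = I_total · G_k/ΣG = 25.9 × 0.1139 = 2.950 A.

I ≈ 2.95 A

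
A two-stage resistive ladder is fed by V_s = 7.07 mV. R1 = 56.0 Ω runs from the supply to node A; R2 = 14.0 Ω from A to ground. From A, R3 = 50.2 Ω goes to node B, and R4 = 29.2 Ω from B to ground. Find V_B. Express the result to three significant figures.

Looking into the second stage from A: R3 + R4 = 79.40 Ω appears in parallel with R2.
Effective lower resistance at A: R2 ‖ 79.40 = 11.90 Ω.
So V_A = 7.07 × 0.1753 = 1.239 mV.
Stage 2 is unloaded, so V_B = V_A · R4/(R3+R4) = 1.239 × 29.2/79.40 = 0.4557 mV.

V_B ≈ 0.456 mV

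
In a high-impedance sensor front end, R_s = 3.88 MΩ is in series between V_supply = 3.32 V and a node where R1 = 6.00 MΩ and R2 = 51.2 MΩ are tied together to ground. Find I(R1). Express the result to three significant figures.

Combine the parallel branches: R_p = (1/6.00 + 1/51.2)⁻¹ = 5.371 MΩ.
V_A = 3.32 × 5.371/9.251 = 1.927 V.
I(R1) = V_A / R1 = 1.927/6.00 = 0.3212 µA.
(Equivalently: I_total = 0.3589 µA, then current-divider fraction G_k/ΣG = 0.8951.)

I ≈ 0.321 µA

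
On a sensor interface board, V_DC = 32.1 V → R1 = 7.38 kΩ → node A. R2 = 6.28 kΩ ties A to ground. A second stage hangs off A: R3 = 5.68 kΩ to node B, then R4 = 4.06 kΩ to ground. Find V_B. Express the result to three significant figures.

V_B ≈ 4.56 V

The second stage (R3 + R4 = 9.740 kΩ) loads node A in parallel with R2.
R2 ‖ (R3+R4) = 3.818 kΩ.
V_A = 32.1 × 3.818/(7.38 + 3.818) = 10.94 V.
V_B = V_A × 0.4168 = 4.562 V.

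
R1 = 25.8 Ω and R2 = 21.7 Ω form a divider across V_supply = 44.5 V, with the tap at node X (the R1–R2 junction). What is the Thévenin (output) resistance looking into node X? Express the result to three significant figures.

Looking into X with the source shorted: R_th = R1·R2/(R1+R2) = 25.80 × 21.7/47.50 = 11.79 Ω.

R_th ≈ 11.8 Ω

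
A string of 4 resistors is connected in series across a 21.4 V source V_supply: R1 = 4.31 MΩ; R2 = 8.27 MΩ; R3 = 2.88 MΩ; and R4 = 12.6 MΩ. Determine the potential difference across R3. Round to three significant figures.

Series total: ΣR = 4.31 + 8.27 + 2.88 + 12.6 = 28.06 MΩ.
By the voltage-divider rule, V = 21.4 × 2.880/28.06 = 2.196 V.

V ≈ 2.20 V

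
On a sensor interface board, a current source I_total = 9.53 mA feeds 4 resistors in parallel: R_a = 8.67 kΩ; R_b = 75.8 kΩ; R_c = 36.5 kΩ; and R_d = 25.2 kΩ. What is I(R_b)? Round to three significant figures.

I ≈ 0.643 mA

Total conductance ΣG = 1/8.67 + 1/75.8 + 1/36.5 + 1/25.2 = 0.1956 (units of 1/kΩ).
R_b takes the fraction G_k/ΣG = 0.01319/0.1956 = 0.06744, so I = 9.53 × 0.06744 = 0.6427 mA.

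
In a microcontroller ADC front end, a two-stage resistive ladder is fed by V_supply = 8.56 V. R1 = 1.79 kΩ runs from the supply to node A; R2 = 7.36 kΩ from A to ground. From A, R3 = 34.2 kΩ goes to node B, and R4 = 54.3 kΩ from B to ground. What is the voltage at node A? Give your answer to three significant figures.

V_A ≈ 6.78 V

Looking into the second stage from A: R3 + R4 = 88.50 kΩ appears in parallel with R2.
Effective lower resistance at A: R2 ‖ 88.50 = 6.795 kΩ.
So V_A = 8.56 × 0.7915 = 6.775 V.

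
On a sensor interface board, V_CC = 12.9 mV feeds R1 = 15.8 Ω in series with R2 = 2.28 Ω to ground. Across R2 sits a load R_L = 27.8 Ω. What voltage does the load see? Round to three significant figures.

The load sits in parallel with R2, giving an effective lower resistance R2' = R2·R_L/(R2+R_L) = 2.107 Ω.
Now apply the divider: V_out = 12.9 × 0.1177 = 1.518 mV.
(Unloaded it would be 1.63 mV; the load pulls it down.)

V_out ≈ 1.52 mV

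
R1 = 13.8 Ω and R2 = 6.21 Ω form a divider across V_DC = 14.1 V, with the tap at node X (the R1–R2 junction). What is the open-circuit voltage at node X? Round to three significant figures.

V_th is the unloaded tap voltage: V_DC · R2/(R1+R2) = 14.1 × 0.3103 = 4.376 V.

V_th ≈ 4.38 V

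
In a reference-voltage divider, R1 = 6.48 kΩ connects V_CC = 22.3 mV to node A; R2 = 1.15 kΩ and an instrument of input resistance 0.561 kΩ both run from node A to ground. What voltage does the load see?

V_out ≈ 1.23 mV

The load sits in parallel with R2, giving an effective lower resistance R2' = R2·R_L/(R2+R_L) = 0.3771 kΩ.
Now apply the divider: V_out = 22.3 × 0.05499 = 1.226 mV.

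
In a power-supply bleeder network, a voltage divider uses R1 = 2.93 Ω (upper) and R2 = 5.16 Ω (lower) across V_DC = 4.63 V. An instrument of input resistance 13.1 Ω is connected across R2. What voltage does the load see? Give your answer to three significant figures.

V_out ≈ 2.58 V

First combine the lower leg with the load: R2 ‖ R_L = 3.702 Ω.
Now apply the divider: V_out = 4.63 × 0.5582 = 2.584 V.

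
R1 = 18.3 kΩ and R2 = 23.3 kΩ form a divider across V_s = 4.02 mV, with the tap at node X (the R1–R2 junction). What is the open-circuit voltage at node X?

V_th ≈ 2.25 mV

Open-circuit (no load on X): V_th = V_s · R2/(R1 + R2) = 4.02 × 23.3/(18.30 + 23.3) = 2.252 mV.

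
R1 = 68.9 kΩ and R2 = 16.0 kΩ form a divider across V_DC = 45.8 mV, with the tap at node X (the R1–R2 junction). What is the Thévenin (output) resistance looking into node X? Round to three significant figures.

R_th ≈ 13.0 kΩ

Zeroing V_DC shorts the top of R1 to ground, so R_th = R1 ‖ R2 = 12.98 kΩ.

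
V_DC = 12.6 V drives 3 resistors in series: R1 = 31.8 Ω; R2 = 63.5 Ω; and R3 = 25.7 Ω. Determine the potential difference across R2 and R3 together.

ΣR = 31.8 + 63.5 + 25.7 = 121.0 Ω.
R_{R2..R3} = 63.5 + 25.7 = 89.20 Ω.
By the voltage-divider rule, V = 12.6 × 89.20/121.0 = 9.289 V.

V ≈ 9.29 V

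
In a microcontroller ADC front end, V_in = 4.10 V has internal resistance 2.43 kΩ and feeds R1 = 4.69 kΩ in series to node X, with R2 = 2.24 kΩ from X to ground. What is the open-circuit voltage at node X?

R1' = 2.43 + 4.69 = 7.120 kΩ (source resistance + R1).
With X open, the divider is unloaded: V_th = 4.10 × 2.24/9.360 = 0.9812 V.

V_th ≈ 0.981 V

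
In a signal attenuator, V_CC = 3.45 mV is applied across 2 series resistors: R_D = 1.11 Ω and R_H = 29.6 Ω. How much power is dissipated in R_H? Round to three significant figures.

The common current is I = 3.45/30.71 = 0.1123 mA.
P = I²R = 0.01262 × 29.6 = 0.3736 µW.

P ≈ 0.374 µW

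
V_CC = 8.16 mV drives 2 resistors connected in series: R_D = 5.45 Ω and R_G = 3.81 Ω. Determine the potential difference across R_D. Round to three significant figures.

ΣR = 5.45 + 3.81 = 9.260 Ω.
V = V_CC · R/ΣR = 8.16 × 0.5886 = 4.803 mV.

V ≈ 4.80 mV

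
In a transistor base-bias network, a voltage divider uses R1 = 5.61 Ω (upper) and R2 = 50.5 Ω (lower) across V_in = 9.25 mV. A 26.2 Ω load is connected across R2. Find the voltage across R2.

First combine the lower leg with the load: R2 ‖ R_L = 17.25 Ω.
Now apply the divider: V_out = 9.25 × 0.7546 = 6.980 mV.

V_out ≈ 6.98 mV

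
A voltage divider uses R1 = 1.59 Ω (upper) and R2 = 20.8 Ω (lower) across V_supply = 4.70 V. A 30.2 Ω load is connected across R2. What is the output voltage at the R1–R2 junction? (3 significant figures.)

V_out ≈ 4.16 V

First combine the lower leg with the load: R2 ‖ R_L = 12.32 Ω.
Voltage divider with the loaded lower leg: V_out = 4.70 × 12.32/(1.59 + 12.32) = 4.70 × 0.8857 = 4.163 V.
(Unloaded it would be 4.37 V; the load pulls it down.)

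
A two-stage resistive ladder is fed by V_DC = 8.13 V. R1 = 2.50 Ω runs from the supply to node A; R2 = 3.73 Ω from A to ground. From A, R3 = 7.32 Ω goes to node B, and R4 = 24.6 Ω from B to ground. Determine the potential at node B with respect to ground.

The second stage (R3 + R4 = 31.92 Ω) loads node A in parallel with R2.
Effective lower resistance at A: R2 ‖ 31.92 = 3.340 Ω.
So V_A = 8.13 × 0.5719 = 4.650 V.
Then the unloaded second divider: V_B = V_A × R4/(R3+R4) = 4.650 × 0.7707 = 3.583 V.

V_B ≈ 3.58 V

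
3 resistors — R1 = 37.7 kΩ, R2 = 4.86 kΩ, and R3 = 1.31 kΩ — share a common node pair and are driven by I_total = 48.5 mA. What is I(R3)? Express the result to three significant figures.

I ≈ 37.2 mA

ΣG = 1/37.7 + 1/4.86 + 1/1.31 = 0.9956.
Current divider: I(R3) = I_total · G_k/ΣG = 48.5 × (0.7634/0.9956) = 48.5 × 0.7667 = 37.18 mA.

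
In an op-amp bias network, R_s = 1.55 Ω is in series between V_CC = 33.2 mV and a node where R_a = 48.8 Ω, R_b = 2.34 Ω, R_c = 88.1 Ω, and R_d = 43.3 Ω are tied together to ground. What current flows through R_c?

I ≈ 0.216 mA

Combine the parallel branches: R_p = (1/48.8 + 1/2.34 + 1/88.1 + 1/43.3)⁻¹ = 2.073 Ω.
V_A by voltage divider: V_A = 33.2 × 2.073/(1.55 + 2.073) = 19.00 mV.
I(R_c) = V_A / R_c = 19.00/88.1 = 0.2156 mA.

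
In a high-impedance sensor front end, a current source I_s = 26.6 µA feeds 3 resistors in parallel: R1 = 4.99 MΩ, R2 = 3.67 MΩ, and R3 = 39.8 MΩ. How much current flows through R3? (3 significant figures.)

Total conductance ΣG = 1/4.99 + 1/3.67 + 1/39.8 = 0.4980 (units of 1/MΩ).
R3 takes the fraction G_k/ΣG = 0.02513/0.4980 = 0.05045, so I = 26.6 × 0.05045 = 1.342 µA.

I ≈ 1.34 µA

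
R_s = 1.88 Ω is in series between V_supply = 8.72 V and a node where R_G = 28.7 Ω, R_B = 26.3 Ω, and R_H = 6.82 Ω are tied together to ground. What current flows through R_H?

Combine the parallel branches: R_p = (1/28.7 + 1/26.3 + 1/6.82)⁻¹ = 4.556 Ω.
V_A = 8.72 × 4.556/6.436 = 6.173 V.
I(R_H) = V_A / R_H = 6.173/6.82 = 0.9051 A.

I ≈ 0.905 A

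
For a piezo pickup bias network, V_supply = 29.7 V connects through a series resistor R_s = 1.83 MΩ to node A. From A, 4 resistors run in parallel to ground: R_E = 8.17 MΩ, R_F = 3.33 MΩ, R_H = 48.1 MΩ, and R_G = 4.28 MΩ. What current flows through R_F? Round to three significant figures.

I ≈ 3.98 µA

Equivalent of the parallel group: R_p = 1.477 MΩ.
Node voltage V_A = V_supply · R_p/(R_s + R_p) = 29.7 × 0.4466 = 13.26 V.
I(R_F) = V_A / R_F = 13.26/3.33 = 3.983 µA.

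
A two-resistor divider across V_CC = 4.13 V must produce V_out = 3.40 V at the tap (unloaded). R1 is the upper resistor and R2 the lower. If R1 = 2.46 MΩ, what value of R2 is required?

V_out/V_CC = R2/(R1+R2) = 0.8232.
Rearranging, R2 = R1·k/(1−k) = 2.46 × 4.658 = 11.46 MΩ.

R2 ≈ 11.5 MΩ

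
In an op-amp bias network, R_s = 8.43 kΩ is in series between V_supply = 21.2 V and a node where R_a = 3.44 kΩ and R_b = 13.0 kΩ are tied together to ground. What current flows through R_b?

I ≈ 0.398 mA

Equivalent of the parallel group: R_p = 2.720 kΩ.
V_A by voltage divider: V_A = 21.2 × 2.720/(8.43 + 2.720) = 5.172 V.
Branch current I = V_A/R_b = 5.172/13.0 = 0.3978 mA.
(Equivalently: I_total = 1.901 mA, then current-divider fraction G_k/ΣG = 0.2092.)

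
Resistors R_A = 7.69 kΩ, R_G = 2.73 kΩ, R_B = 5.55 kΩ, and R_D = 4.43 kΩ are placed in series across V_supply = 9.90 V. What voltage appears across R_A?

V ≈ 3.73 V

Total series resistance ΣR = 7.69 + 2.73 + 5.55 + 4.43 = 20.40 kΩ.
V = V_supply · R/ΣR = 9.90 × 0.3770 = 3.732 V.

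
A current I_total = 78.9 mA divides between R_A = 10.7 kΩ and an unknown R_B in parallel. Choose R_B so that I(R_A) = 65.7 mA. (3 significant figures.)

R_B ≈ 53.3 kΩ

The fraction through R_A equals R_B/(R_A+R_B).
With f = 0.8327, R_B = R_A · f/(1−f) = 10.7 × 4.977 = 53.26 kΩ.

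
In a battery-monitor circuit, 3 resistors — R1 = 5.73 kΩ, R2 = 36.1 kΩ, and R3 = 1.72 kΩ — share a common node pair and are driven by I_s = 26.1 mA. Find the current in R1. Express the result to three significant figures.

I ≈ 5.81 mA

ΣG = 1/5.73 + 1/36.1 + 1/1.72 = 0.7836.
Current divider: I(R1) = I_s · G_k/ΣG = 26.1 × (0.1745/0.7836) = 26.1 × 0.2227 = 5.813 mA.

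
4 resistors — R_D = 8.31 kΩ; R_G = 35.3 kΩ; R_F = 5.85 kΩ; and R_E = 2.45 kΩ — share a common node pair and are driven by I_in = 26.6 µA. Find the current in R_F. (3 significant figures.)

Conductances: ΣG = 1/8.31 + 1/35.3 + 1/5.85 + 1/2.45 = 0.7278 (1/kΩ).
Current divider: I(R_F) = I_in · G_k/ΣG = 26.6 × (0.1709/0.7278) = 26.6 × 0.2349 = 6.248 µA.

I ≈ 6.25 µA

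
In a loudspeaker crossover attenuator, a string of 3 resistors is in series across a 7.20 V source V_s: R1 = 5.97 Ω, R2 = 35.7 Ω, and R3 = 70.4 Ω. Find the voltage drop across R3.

Total series resistance ΣR = 5.97 + 35.7 + 70.4 = 112.1 Ω.
By the voltage-divider rule, V = 7.20 × 70.40/112.1 = 4.523 V.

V ≈ 4.52 V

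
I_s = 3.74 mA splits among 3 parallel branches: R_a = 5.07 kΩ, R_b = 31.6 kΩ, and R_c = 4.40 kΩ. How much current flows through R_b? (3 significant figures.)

Conductances: ΣG = 1/5.07 + 1/31.6 + 1/4.40 = 0.4562 (1/kΩ).
By the current-divider rule, I = I_s · G_k/ΣG = 3.74 × 0.06937 = 0.2595 mA.

I ≈ 0.259 mA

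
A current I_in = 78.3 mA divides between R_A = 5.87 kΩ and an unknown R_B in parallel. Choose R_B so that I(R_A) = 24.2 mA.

R_B ≈ 2.63 kΩ

In a two-way split, I_A/I_in = R_B/(R_A + R_B).
24.2/78.3 = R_B/(R_A + R_B) → R_B = R_A · (0.3091)/(1 − 0.3091) = 5.87 × 0.4473 = 2.626 kΩ.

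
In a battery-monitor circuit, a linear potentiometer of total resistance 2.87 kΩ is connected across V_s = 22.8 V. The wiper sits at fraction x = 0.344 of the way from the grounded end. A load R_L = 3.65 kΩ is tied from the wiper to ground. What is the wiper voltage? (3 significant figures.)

V_out ≈ 6.66 V

Lower segment x·R_p = 0.9873 kΩ; upper segment (1−x)·R_p = 1.883 kΩ.
Lower segment in parallel with the load: 0.9873 ‖ 3.65 = 0.7771 kΩ.
V_out = 22.8 × 0.7771/(1.883 + 0.7771) = 6.661 V.
(Unloaded: V_out = x·V_s = 7.84 V.)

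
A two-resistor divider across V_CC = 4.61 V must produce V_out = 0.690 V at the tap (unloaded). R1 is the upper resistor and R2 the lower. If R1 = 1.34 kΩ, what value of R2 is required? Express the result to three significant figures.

R2 ≈ 0.236 kΩ

V_out/V_CC = R2/(R1+R2) = 0.1497.
So R2 = R1 · V_out/(V_CC − V_out) = 1.34 × 0.690/(4.61 − 0.690) = 1.34 × 0.1760 = 0.2359 kΩ.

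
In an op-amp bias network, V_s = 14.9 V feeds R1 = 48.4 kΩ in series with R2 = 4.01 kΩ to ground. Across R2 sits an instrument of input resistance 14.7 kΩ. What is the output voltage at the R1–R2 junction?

R2 ‖ R_L = (4.01 × 14.7)/(4.01 + 14.7) = 3.151 kΩ.
Then V_out = V_s · R2'/(R1 + R2') = 14.9 × 3.151/51.55 = 0.9106 V.
(Unloaded it would be 1.14 V; the load pulls it down.)

V_out ≈ 0.911 V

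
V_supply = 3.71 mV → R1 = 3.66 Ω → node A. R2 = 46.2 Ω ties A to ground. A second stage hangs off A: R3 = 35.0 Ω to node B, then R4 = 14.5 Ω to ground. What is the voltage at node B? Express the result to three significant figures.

V_B ≈ 0.942 mV

The second stage (R3 + R4 = 49.50 Ω) loads node A in parallel with R2.
R2 ‖ (R3+R4) = 23.90 Ω.
First divider: V_A = V_supply · 23.90/(3.66 + 23.90) = 3.217 mV.
Stage 2 is unloaded, so V_B = V_A · R4/(R3+R4) = 3.217 × 14.5/49.50 = 0.9424 mV.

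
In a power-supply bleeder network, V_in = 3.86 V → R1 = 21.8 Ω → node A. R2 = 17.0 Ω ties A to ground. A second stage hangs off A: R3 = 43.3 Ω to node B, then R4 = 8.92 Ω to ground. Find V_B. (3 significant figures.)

V_B ≈ 0.244 V

Node A sees R2 in parallel with the series input of stage 2, R3 + R4 = 52.22 Ω.
R2 ‖ (R3+R4) = 12.82 Ω.
So V_A = 3.86 × 0.3704 = 1.430 V.
Stage 2 is unloaded, so V_B = V_A · R4/(R3+R4) = 1.430 × 8.92/52.22 = 0.2442 V.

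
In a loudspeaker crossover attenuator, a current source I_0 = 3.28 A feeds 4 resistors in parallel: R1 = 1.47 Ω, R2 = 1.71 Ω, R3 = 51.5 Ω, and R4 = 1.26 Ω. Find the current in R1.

Conductances: ΣG = 1/1.47 + 1/1.71 + 1/51.5 + 1/1.26 = 2.078 (1/Ω).
Current divider: I(R1) = I_0 · G_k/ΣG = 3.28 × (0.6803/2.078) = 3.28 × 0.3273 = 1.074 A.

I ≈ 1.07 A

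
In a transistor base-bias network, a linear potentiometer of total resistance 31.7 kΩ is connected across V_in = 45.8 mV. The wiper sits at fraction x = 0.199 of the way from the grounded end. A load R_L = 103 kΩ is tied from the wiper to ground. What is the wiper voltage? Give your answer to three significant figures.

The pot divides into 25.39 kΩ above the wiper and 6.308 kΩ below.
(x·R_p) ‖ R_L = 5.944 kΩ.
Then V_out = V_in · 5.944/(25.39 + 5.944) = 8.688 mV.
(Unloaded: V_out = x·V_in = 9.11 mV.)

V_out ≈ 8.69 mV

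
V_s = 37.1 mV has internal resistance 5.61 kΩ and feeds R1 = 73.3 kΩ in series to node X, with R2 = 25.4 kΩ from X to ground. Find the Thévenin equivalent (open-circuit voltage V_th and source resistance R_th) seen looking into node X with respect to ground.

R1' = 5.61 + 73.3 = 78.91 kΩ (source resistance + R1).
With X open, the divider is unloaded: V_th = 37.1 × 25.4/104.3 = 9.034 mV.
Zeroing V_s shorts the top of R1' to ground, so R_th = R1' ‖ R2 = 19.21 kΩ.

V_th ≈ 9.03 mV, R_th ≈ 19.2 kΩ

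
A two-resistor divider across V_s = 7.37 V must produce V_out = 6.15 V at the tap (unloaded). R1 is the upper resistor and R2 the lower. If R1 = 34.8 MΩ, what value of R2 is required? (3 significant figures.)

R2 ≈ 175 MΩ

The divider ratio is R2/(R1+R2) = 6.15/7.37 = 0.8345.
Rearranging, R2 = R1·k/(1−k) = 34.8 × 5.041 = 175.4 MΩ.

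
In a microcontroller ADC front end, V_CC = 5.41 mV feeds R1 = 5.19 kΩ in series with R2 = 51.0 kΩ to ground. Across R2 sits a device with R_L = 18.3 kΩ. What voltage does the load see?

V_out ≈ 3.91 mV

The load sits in parallel with R2, giving an effective lower resistance R2' = R2·R_L/(R2+R_L) = 13.47 kΩ.
Then V_out = V_CC · R2'/(R1 + R2') = 5.41 × 13.47/18.66 = 3.905 mV.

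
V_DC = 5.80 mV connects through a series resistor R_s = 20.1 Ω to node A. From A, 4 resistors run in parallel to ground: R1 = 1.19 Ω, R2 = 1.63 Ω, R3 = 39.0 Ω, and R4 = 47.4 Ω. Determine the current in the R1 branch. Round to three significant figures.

I ≈ 0.156 mA

Combine the parallel branches: R_p = (1/1.19 + 1/1.63 + 1/39.0 + 1/47.4)⁻¹ = 0.6664 Ω.
Node voltage V_A = V_DC · R_p/(R_s + R_p) = 5.80 × 0.03209 = 0.1861 mV.
I(R1) = V_A / R1 = 0.1861/1.19 = 0.1564 mA.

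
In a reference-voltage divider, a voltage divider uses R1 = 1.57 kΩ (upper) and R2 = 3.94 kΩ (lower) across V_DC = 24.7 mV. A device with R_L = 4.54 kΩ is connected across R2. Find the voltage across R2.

V_out ≈ 14.2 mV

The load sits in parallel with R2, giving an effective lower resistance R2' = R2·R_L/(R2+R_L) = 2.109 kΩ.
Voltage divider with the loaded lower leg: V_out = 24.7 × 2.109/(1.57 + 2.109) = 24.7 × 0.5733 = 14.16 mV.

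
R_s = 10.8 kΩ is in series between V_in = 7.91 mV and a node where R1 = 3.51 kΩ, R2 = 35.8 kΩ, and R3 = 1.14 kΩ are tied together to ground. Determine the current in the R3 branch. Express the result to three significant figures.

Parallel bank: R_p = 1/(1/3.51 + 1/35.8 + 1/1.14) = 0.8403 kΩ.
Node voltage V_A = V_in · R_p/(R_s + R_p) = 7.91 × 0.07219 = 0.5710 mV.
I(R3) = V_A / R3 = 0.5710/1.14 = 0.5009 µA.

I ≈ 0.501 µA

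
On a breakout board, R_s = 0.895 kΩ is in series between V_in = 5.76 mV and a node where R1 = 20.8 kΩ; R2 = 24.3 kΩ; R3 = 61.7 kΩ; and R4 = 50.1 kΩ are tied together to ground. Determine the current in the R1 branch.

Parallel bank: R_p = 1/(1/20.8 + 1/24.3 + 1/61.7 + 1/50.1) = 7.975 kΩ.
V_A by voltage divider: V_A = 5.76 × 7.975/(0.895 + 7.975) = 5.179 mV.
I(R1) = V_A / R1 = 5.179/20.8 = 0.2490 µA.
(Equivalently: I_total = 0.6494 µA, then current-divider fraction G_k/ΣG = 0.3834.)

I ≈ 0.249 µA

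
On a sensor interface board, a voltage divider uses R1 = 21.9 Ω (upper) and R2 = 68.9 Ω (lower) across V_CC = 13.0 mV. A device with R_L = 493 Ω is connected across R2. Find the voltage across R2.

First combine the lower leg with the load: R2 ‖ R_L = 60.45 Ω.
Voltage divider with the loaded lower leg: V_out = 13.0 × 60.45/(21.9 + 60.45) = 13.0 × 0.7341 = 9.543 mV.
(Unloaded it would be 9.86 mV; the load pulls it down.)

V_out ≈ 9.54 mV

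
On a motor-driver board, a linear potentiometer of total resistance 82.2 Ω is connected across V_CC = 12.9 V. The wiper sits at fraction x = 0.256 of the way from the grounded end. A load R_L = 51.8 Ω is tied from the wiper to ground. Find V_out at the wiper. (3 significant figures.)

Split the track: R_lower = x·R_p = 21.04 Ω, R_upper = (1−x)·R_p = 61.16 Ω.
(x·R_p) ‖ R_L = 14.96 Ω.
V_out = 12.9 × 14.96/(61.16 + 14.96) = 2.536 V.
(Unloaded: V_out = x·V_CC = 3.30 V.)

V_out ≈ 2.54 V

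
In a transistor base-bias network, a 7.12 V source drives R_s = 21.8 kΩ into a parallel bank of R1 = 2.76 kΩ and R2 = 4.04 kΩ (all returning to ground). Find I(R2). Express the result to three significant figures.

I ≈ 0.123 mA

Parallel bank: R_p = 1/(1/2.76 + 1/4.04) = 1.640 kΩ.
Node voltage V_A = V_in · R_p/(R_s + R_p) = 7.12 × 0.06996 = 0.4981 V.
Branch current I = V_A/R2 = 0.4981/4.04 = 0.1233 mA.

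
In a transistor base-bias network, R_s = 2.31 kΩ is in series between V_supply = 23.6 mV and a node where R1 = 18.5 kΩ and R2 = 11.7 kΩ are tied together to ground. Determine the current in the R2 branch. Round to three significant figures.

I ≈ 1.53 µA

Parallel bank: R_p = 1/(1/18.5 + 1/11.7) = 7.167 kΩ.
V_A = 23.6 × 7.167/9.477 = 17.85 mV.
Branch current I = V_A/R2 = 17.85/11.7 = 1.525 µA.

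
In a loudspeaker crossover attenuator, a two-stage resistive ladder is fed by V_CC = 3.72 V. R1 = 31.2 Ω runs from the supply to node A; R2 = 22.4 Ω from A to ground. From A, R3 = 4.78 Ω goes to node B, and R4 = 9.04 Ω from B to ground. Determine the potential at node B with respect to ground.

V_B ≈ 0.523 V

Node A sees R2 in parallel with the series input of stage 2, R3 + R4 = 13.82 Ω.
Effective lower resistance at A: R2 ‖ 13.82 = 8.547 Ω.
V_A = 3.72 × 8.547/(31.2 + 8.547) = 0.7999 V.
Stage 2 is unloaded, so V_B = V_A · R4/(R3+R4) = 0.7999 × 9.04/13.82 = 0.5232 V.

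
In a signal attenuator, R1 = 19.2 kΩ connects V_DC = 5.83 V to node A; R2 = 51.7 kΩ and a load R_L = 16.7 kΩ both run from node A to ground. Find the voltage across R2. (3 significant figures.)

V_out ≈ 2.31 V

First combine the lower leg with the load: R2 ‖ R_L = 12.62 kΩ.
Voltage divider with the loaded lower leg: V_out = 5.83 × 12.62/(19.2 + 12.62) = 5.83 × 0.3967 = 2.313 V.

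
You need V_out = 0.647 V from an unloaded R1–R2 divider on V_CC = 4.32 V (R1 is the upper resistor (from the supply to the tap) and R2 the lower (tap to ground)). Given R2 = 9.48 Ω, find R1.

R1 ≈ 53.8 Ω

V_out/V_CC = R2/(R1+R2) = 0.1498.
Rearranging, R1 = R2·(1−k)/k = 9.48 × 5.677 = 53.82 Ω.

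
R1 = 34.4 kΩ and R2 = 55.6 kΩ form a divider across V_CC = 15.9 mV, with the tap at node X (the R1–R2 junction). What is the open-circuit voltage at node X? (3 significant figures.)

V_th ≈ 9.82 mV

With X open, the divider is unloaded: V_th = 15.9 × 55.6/90.00 = 9.823 mV.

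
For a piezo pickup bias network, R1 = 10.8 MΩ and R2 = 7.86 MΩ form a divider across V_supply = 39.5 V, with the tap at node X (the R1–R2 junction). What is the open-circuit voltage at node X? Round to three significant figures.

V_th ≈ 16.6 V

With X open, the divider is unloaded: V_th = 39.5 × 7.86/18.66 = 16.64 V.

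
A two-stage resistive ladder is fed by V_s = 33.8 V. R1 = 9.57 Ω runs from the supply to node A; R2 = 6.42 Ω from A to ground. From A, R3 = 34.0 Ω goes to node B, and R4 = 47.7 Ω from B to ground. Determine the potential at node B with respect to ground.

Looking into the second stage from A: R3 + R4 = 81.70 Ω appears in parallel with R2.
R2 ‖ (R3+R4) = 5.952 Ω.
So V_A = 33.8 × 0.3835 = 12.96 V.
V_B = V_A × 0.5838 = 7.567 V.

V_B ≈ 7.57 V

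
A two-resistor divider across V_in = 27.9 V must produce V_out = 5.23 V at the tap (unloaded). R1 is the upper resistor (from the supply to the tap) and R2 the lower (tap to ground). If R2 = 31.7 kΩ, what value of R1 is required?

The divider ratio is R2/(R1+R2) = 5.23/27.9 = 0.1875.
Rearranging, R1 = R2·(1−k)/k = 31.7 × 4.335 = 137.4 kΩ.

R1 ≈ 137 kΩ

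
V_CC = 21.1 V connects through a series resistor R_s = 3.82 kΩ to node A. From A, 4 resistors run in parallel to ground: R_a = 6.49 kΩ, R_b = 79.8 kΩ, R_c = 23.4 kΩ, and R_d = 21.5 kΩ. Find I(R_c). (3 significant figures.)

Parallel bank: R_p = 1/(1/6.49 + 1/79.8 + 1/23.4 + 1/21.5) = 3.908 kΩ.
Node voltage V_A = V_CC · R_p/(R_s + R_p) = 21.1 × 0.5057 = 10.67 V.
I(R_c) = V_A / R_c = 10.67/23.4 = 0.4560 mA.
(Equivalently: I_total = 2.730 mA, then current-divider fraction G_k/ΣG = 0.1670.)

I ≈ 0.456 mA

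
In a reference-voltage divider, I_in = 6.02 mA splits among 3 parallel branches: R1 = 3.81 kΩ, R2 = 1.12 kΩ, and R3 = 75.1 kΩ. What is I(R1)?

I ≈ 1.35 mA

Total conductance ΣG = 1/3.81 + 1/1.12 + 1/75.1 = 1.169 (units of 1/kΩ).
R1 takes the fraction G_k/ΣG = 0.2625/1.169 = 0.2246, so I = 6.02 × 0.2246 = 1.352 mA.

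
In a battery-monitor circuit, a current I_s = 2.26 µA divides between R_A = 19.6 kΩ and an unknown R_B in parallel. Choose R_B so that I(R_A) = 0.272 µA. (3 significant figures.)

In a two-way split, I_A/I_s = R_B/(R_A + R_B).
0.272/2.26 = R_B/(R_A + R_B) → R_B = R_A · (0.1204)/(1 − 0.1204) = 19.6 × 0.1368 = 2.682 kΩ.

R_B ≈ 2.68 kΩ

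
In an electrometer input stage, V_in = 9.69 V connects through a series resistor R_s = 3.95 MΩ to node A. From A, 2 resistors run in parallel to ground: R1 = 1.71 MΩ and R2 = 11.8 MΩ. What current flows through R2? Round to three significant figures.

I ≈ 0.225 µA

Parallel bank: R_p = 1/(1/1.71 + 1/11.8) = 1.494 MΩ.
Node voltage V_A = V_in · R_p/(R_s + R_p) = 9.69 × 0.2744 = 2.659 V.
I(R2) = V_A / R2 = 2.659/11.8 = 0.2253 µA.
(Check via current divider: I_total = 1.780 µA; share G_k/ΣG = 0.1266 → same result.)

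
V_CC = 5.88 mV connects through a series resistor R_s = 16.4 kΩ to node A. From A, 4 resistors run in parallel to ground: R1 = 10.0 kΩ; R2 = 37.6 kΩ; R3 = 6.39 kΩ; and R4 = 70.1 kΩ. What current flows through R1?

I ≈ 0.100 µA

Equivalent of the parallel group: R_p = 3.363 kΩ.
V_A = 5.88 × 3.363/19.76 = 1.001 mV.
I(R1) = V_A / R1 = 1.001/10.0 = 0.1001 µA.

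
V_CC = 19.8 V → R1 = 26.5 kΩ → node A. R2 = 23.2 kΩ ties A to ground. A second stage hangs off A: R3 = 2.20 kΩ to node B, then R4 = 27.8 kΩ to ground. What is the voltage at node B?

Looking into the second stage from A: R3 + R4 = 30.00 kΩ appears in parallel with R2.
Effective lower resistance at A: R2 ‖ 30.00 = 13.08 kΩ.
So V_A = 19.8 × 0.3305 = 6.544 V.
V_B = V_A × 0.9267 = 6.064 V.

V_B ≈ 6.06 V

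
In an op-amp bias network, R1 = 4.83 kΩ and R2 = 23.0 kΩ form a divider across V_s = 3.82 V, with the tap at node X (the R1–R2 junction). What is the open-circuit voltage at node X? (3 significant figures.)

V_th ≈ 3.16 V

V_th is the unloaded tap voltage: V_s · R2/(R1+R2) = 3.82 × 0.8264 = 3.157 V.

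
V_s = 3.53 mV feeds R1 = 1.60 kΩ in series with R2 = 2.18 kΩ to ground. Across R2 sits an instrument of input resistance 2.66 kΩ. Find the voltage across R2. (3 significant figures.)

First combine the lower leg with the load: R2 ‖ R_L = 1.198 kΩ.
Now apply the divider: V_out = 3.53 × 0.4282 = 1.511 mV.
(Unloaded it would be 2.04 mV; the load pulls it down.)

V_out ≈ 1.51 mV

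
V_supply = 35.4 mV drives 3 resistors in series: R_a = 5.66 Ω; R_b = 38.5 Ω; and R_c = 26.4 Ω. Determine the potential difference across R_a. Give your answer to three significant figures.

Series total: ΣR = 5.66 + 38.5 + 26.4 = 70.56 Ω.
By the voltage-divider rule, V = 35.4 × 5.660/70.56 = 2.840 mV.

V ≈ 2.84 mV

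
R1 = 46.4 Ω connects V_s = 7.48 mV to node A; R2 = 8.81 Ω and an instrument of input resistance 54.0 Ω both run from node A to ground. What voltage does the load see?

The load sits in parallel with R2, giving an effective lower resistance R2' = R2·R_L/(R2+R_L) = 7.574 Ω.
Now apply the divider: V_out = 7.48 × 0.1403 = 1.050 mV.
(Unloaded it would be 1.19 mV; the load pulls it down.)

V_out ≈ 1.05 mV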